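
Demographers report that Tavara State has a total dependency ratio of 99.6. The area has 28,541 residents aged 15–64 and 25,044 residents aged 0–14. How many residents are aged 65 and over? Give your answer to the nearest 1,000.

Total dependency ratio = (youth + elderly) / working-age × 100
99.6 = (25,044 + E) / 28,541 × 100
⇒ 3,000

Aged 65 and over: 3,000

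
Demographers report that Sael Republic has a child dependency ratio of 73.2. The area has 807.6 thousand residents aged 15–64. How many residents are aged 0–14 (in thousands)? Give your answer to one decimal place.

Aged 0–14: 591.2

Youth dependency ratio = youth / working-age × 100
73.2 = Y / 807.6 × 100
⇒ 591.2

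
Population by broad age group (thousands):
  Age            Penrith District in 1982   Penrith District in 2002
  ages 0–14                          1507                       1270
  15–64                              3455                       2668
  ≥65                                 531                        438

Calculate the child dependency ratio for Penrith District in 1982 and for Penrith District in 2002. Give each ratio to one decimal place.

Penrith District in 1982: 43.6
Penrith District in 2002: 47.6

Penrith District in 1982: 1507 / 3455 × 100 = 43.6
Penrith District in 2002: 1270 / 2668 × 100 = 47.6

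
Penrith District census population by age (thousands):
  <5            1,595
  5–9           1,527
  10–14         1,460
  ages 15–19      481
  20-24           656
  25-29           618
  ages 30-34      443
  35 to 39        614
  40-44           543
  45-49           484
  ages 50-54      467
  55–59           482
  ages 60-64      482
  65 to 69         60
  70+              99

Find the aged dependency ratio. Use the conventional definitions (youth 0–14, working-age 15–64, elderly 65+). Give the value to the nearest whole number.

Old-age dependency ratio: 3

0–14: 1,595 + 1,527 + 1,460 = 4,582
15–64: 481 + 656 + 618 + 443 + 614 + 543 + 484 + 467 + 482 + 482 = 5,270
65+: 60 + 99 = 159
Old-age dependency ratio = 159 / 5,270 × 100 = 3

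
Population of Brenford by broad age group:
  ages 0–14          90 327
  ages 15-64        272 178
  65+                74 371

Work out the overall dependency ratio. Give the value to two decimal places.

Total dependency ratio = (90 327 + 74 371) / 272 178 × 100 = 164 698 / 272 178 × 100 = 60.51

Total dependency ratio: 60.51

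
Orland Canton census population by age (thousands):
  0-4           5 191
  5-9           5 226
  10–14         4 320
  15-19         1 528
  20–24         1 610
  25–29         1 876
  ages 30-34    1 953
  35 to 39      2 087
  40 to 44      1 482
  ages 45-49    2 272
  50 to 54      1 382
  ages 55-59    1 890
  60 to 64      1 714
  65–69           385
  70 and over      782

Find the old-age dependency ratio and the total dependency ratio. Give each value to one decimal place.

Old-age dependency ratio: 6.6
Total dependency ratio: 89.4

0–14: 5 191 + 5 226 + 4 320 = 14 737
15–64: 1 528 + 1 610 + 1 876 + 1 953 + 2 087 + 1 482 + 2 272 + 1 382 + 1 890 + 1 714 = 17 794
65+: 385 + 782 = 1 167
Old-age dependency ratio = 1 167 / 17 794 × 100 = 6.6
Total dependency ratio = (14 737 + 1 167) / 17 794 × 100 = 15 904 / 17 794 × 100 = 89.4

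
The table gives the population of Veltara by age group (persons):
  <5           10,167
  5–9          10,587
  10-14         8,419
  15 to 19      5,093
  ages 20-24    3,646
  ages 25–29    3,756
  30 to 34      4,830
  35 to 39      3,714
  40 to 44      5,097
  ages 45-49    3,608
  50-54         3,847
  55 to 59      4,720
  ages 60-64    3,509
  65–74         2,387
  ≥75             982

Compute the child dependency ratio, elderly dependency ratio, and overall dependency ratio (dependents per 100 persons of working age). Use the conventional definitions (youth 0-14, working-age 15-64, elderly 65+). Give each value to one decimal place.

0–14: 10,167 + 10,587 + 8,419 = 29,173
15–64: 5,093 + 3,646 + 3,756 + 4,830 + 3,714 + 5,097 + 3,608 + 3,847 + 4,720 + 3,509 = 41,820
65+: 2,387 + 982 = 3,369
Youth dependency ratio = 29,173 / 41,820 × 100 = 69.8
Old-age dependency ratio = 3,369 / 41,820 × 100 = 8.1
Total dependency ratio = (29,173 + 3,369) / 41,820 × 100 = 32,542 / 41,820 × 100 = 77.8

Youth dependency ratio: 69.8
Old-age dependency ratio: 8.1
Total dependency ratio: 77.8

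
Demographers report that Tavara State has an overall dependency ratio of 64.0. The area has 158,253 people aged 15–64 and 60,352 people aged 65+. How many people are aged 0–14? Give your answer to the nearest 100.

Total dependency ratio = (youth + elderly) / working-age × 100
64.0 = (Y + 60,352) / 158,253 × 100
⇒ 40,900

Aged 0–14: 40,900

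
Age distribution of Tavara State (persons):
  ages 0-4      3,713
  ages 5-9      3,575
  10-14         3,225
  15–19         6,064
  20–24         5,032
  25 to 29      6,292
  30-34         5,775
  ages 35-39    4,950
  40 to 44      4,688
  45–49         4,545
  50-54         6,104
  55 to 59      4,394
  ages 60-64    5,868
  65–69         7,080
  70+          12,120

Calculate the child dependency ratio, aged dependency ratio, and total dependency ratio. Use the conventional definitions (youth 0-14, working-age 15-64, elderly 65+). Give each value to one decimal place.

0–14: 3,713 + 3,575 + 3,225 = 10,513
15–64: 6,064 + 5,032 + 6,292 + 5,775 + 4,950 + 4,688 + 4,545 + 6,104 + 4,394 + 5,868 = 53,712
65+: 7,080 + 12,120 = 19,200
Youth dependency ratio = 10,513 / 53,712 × 100 = 19.6
Old-age dependency ratio = 19,200 / 53,712 × 100 = 35.7
Total dependency ratio = (10,513 + 19,200) / 53,712 × 100 = 29,713 / 53,712 × 100 = 55.3

Youth dependency ratio: 19.6
Old-age dependency ratio: 35.7
Total dependency ratio: 55.3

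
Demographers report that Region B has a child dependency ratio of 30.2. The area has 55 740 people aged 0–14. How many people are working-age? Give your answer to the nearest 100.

Working-age: 184 600

Youth dependency ratio = youth / working-age × 100
30.2 = 55 740 / W × 100
⇒ 184 600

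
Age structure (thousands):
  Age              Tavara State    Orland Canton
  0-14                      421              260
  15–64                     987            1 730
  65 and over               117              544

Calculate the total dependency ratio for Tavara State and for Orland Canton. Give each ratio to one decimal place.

Tavara State: 54.5
Orland Canton: 46.5

Tavara State: (421 + 117) / 987 × 100 = 538 / 987 × 100 = 54.5
Orland Canton: (260 + 544) / 1 730 × 100 = 804 / 1 730 × 100 = 46.5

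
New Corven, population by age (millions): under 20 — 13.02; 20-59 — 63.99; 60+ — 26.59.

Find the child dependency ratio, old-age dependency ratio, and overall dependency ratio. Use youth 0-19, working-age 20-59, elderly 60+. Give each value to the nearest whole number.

Youth dependency ratio: 20
Old-age dependency ratio: 42
Total dependency ratio: 62

Youth dependency ratio = 13.02 / 63.99 × 100 = 20
Old-age dependency ratio = 26.59 / 63.99 × 100 = 42
Total dependency ratio = (13.02 + 26.59) / 63.99 × 100 = 39.61 / 63.99 × 100 = 62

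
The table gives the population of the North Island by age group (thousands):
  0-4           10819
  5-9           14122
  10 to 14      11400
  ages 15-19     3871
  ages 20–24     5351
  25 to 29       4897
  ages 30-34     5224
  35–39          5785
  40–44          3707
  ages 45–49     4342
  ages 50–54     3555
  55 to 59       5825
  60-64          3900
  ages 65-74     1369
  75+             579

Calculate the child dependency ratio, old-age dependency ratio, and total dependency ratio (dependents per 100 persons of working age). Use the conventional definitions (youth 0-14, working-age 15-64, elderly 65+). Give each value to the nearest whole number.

0–14: 10819 + 14122 + 11400 = 36341
15–64: 3871 + 5351 + 4897 + 5224 + 5785 + 3707 + 4342 + 3555 + 5825 + 3900 = 46457
65+: 1369 + 579 = 1948
Youth dependency ratio = 36341 / 46457 × 100 = 78
Old-age dependency ratio = 1948 / 46457 × 100 = 4
Total dependency ratio = (36341 + 1948) / 46457 × 100 = 38289 / 46457 × 100 = 82

Youth dependency ratio: 78
Old-age dependency ratio: 4
Total dependency ratio: 82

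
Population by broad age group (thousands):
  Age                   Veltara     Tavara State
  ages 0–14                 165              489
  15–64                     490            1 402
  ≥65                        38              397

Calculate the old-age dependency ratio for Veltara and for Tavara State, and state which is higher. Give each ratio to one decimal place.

Veltara: 38 / 490 × 100 = 7.8
Tavara State: 397 / 1 402 × 100 = 28.3

Veltara: 7.8
Tavara State: 28.3
Higher: Tavara State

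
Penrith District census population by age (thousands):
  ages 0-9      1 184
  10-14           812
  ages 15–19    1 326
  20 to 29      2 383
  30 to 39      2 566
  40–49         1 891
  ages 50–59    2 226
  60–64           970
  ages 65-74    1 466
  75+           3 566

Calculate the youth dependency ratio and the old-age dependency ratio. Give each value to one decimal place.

Youth dependency ratio: 17.6
Old-age dependency ratio: 44.3

0–14: 1 184 + 812 = 1 996
15–64: 1 326 + 2 383 + 2 566 + 1 891 + 2 226 + 970 = 11 362
65+: 1 466 + 3 566 = 5 032
Youth dependency ratio = 1 996 / 11 362 × 100 = 17.6
Old-age dependency ratio = 5 032 / 11 362 × 100 = 44.3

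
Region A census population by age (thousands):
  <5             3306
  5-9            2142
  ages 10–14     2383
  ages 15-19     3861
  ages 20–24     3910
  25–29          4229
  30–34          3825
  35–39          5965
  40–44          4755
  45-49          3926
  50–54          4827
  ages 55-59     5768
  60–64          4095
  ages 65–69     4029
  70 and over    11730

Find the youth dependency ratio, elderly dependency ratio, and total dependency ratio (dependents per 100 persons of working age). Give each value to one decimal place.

Youth dependency ratio: 17.3
Old-age dependency ratio: 34.9
Total dependency ratio: 52.2

0–14: 3306 + 2142 + 2383 = 7831
15–64: 3861 + 3910 + 4229 + 3825 + 5965 + 4755 + 3926 + 4827 + 5768 + 4095 = 45161
65+: 4029 + 11730 = 15759
Youth dependency ratio = 7831 / 45161 × 100 = 17.3
Old-age dependency ratio = 15759 / 45161 × 100 = 34.9
Total dependency ratio = (7831 + 15759) / 45161 × 100 = 23590 / 45161 × 100 = 52.2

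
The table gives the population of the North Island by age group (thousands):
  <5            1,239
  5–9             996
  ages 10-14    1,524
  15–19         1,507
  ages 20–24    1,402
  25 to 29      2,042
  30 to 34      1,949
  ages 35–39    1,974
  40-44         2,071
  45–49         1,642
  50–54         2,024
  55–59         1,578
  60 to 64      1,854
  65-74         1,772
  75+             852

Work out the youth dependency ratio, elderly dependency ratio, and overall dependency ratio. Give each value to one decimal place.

0–14: 1,239 + 996 + 1,524 = 3,759
15–64: 1,507 + 1,402 + 2,042 + 1,949 + 1,974 + 2,071 + 1,642 + 2,024 + 1,578 + 1,854 = 18,043
65+: 1,772 + 852 = 2,624
Youth dependency ratio = 3,759 / 18,043 × 100 = 20.8
Old-age dependency ratio = 2,624 / 18,043 × 100 = 14.5
Total dependency ratio = (3,759 + 2,624) / 18,043 × 100 = 6,383 / 18,043 × 100 = 35.4

Youth dependency ratio: 20.8
Old-age dependency ratio: 14.5
Total dependency ratio: 35.4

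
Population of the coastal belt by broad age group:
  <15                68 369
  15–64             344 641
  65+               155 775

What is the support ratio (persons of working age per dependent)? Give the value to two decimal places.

Support ratio = 344 641 / (68 369 + 155 775) = 344 641 / 224 144 = 1.54

Support ratio: 1.54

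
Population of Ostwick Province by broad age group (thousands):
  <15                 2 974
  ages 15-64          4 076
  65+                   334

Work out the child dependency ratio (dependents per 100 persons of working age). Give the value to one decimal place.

Youth dependency ratio = 2 974 / 4 076 × 100 = 73.0

Youth dependency ratio: 73.0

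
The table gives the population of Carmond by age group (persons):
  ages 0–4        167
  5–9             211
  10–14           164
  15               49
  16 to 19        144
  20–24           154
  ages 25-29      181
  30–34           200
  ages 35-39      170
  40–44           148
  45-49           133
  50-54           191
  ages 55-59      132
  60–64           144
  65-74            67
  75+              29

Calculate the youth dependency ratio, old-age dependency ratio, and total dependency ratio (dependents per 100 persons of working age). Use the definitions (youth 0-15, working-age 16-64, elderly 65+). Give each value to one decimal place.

Youth dependency ratio: 37.0
Old-age dependency ratio: 6.0
Total dependency ratio: 43.0

0–15: 167 + 211 + 164 + 49 = 591
16–64: 144 + 154 + 181 + 200 + 170 + 148 + 133 + 191 + 132 + 144 = 1,597
65+: 67 + 29 = 96
Youth dependency ratio = 591 / 1,597 × 100 = 37.0
Old-age dependency ratio = 96 / 1,597 × 100 = 6.0
Total dependency ratio = (591 + 96) / 1,597 × 100 = 687 / 1,597 × 100 = 43.0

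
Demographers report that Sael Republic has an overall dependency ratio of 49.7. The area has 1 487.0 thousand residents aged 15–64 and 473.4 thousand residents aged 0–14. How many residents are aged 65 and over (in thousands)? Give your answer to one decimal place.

Aged 65 and over: 265.6

Total dependency ratio = (youth + elderly) / working-age × 100
49.7 = (473.4 + E) / 1 487.0 × 100
⇒ 265.6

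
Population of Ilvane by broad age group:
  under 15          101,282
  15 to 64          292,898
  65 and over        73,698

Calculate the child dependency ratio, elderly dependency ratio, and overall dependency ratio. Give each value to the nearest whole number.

Youth dependency ratio = 101,282 / 292,898 × 100 = 35
Old-age dependency ratio = 73,698 / 292,898 × 100 = 25
Total dependency ratio = (101,282 + 73,698) / 292,898 × 100 = 174,980 / 292,898 × 100 = 60

Youth dependency ratio: 35
Old-age dependency ratio: 25
Total dependency ratio: 60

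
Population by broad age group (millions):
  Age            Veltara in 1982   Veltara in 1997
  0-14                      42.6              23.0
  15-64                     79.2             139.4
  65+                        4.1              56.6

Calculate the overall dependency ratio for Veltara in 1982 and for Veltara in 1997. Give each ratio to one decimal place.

Veltara in 1982: (42.6 + 4.1) / 79.2 × 100 = 46.7 / 79.2 × 100 = 59.0
Veltara in 1997: (23.0 + 56.6) / 139.4 × 100 = 79.6 / 139.4 × 100 = 57.1

Veltara in 1982: 59.0
Veltara in 1997: 57.1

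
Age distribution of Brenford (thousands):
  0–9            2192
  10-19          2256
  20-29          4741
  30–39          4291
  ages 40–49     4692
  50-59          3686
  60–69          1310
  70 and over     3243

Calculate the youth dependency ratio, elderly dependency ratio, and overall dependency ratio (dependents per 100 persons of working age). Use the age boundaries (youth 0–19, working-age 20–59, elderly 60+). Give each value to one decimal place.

Youth dependency ratio: 25.5
Old-age dependency ratio: 26.2
Total dependency ratio: 51.7

0–19: 2192 + 2256 = 4448
20–59: 4741 + 4291 + 4692 + 3686 = 17410
60+: 1310 + 3243 = 4553
Youth dependency ratio = 4448 / 17410 × 100 = 25.5
Old-age dependency ratio = 4553 / 17410 × 100 = 26.2
Total dependency ratio = (4448 + 4553) / 17410 × 100 = 9001 / 17410 × 100 = 51.7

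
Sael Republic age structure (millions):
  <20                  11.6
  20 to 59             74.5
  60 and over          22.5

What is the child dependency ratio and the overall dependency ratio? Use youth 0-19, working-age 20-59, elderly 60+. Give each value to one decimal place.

Youth dependency ratio = 11.6 / 74.5 × 100 = 15.6
Total dependency ratio = (11.6 + 22.5) / 74.5 × 100 = 34.1 / 74.5 × 100 = 45.8

Youth dependency ratio: 15.6
Total dependency ratio: 45.8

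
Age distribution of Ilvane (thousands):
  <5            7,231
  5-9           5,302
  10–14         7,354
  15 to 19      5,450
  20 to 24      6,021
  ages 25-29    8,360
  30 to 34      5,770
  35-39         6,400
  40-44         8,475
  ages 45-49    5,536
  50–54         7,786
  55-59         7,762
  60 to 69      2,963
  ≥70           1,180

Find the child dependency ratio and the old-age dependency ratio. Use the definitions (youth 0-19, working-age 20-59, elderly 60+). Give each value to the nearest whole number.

Youth dependency ratio: 45
Old-age dependency ratio: 7

0–19: 7,231 + 5,302 + 7,354 + 5,450 = 25,337
20–59: 6,021 + 8,360 + 5,770 + 6,400 + 8,475 + 5,536 + 7,786 + 7,762 = 56,110
60+: 2,963 + 1,180 = 4,143
Youth dependency ratio = 25,337 / 56,110 × 100 = 45
Old-age dependency ratio = 4,143 / 56,110 × 100 = 7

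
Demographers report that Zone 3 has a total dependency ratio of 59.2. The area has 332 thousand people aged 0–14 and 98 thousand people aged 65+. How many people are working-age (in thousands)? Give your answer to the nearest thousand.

Total dependency ratio = (youth + elderly) / working-age × 100
59.2 = (332 + 98) / W × 100
⇒ 726

Working-age: 726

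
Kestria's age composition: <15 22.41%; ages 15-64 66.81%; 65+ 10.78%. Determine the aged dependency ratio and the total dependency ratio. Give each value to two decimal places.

Old-age dependency ratio = 10.78 / 66.81 × 100 = 16.14
Total dependency ratio = (22.41 + 10.78) / 66.81 × 100 = 33.19 / 66.81 × 100 = 49.68

Old-age dependency ratio: 16.14
Total dependency ratio: 49.68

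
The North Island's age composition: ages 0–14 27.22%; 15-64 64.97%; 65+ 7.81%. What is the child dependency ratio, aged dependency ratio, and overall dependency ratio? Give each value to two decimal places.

Youth dependency ratio = 27.22 / 64.97 × 100 = 41.90
Old-age dependency ratio = 7.81 / 64.97 × 100 = 12.02
Total dependency ratio = (27.22 + 7.81) / 64.97 × 100 = 35.03 / 64.97 × 100 = 53.92

Youth dependency ratio: 41.90
Old-age dependency ratio: 12.02
Total dependency ratio: 53.92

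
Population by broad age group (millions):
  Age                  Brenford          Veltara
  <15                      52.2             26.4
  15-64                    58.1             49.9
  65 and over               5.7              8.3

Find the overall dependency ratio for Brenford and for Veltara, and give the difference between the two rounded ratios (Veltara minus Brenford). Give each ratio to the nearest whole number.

Brenford: 100
Veltara: 70
Difference: -30

Brenford: (52.2 + 5.7) / 58.1 × 100 = 57.9 / 58.1 × 100 = 100
Veltara: (26.4 + 8.3) / 49.9 × 100 = 34.7 / 49.9 × 100 = 70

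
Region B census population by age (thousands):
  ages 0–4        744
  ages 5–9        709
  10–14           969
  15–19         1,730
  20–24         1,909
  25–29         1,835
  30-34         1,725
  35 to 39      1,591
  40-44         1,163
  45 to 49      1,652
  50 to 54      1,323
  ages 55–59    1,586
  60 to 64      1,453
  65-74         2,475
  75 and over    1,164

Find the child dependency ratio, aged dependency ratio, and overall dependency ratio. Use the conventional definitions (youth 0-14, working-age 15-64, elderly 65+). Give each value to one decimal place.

0–14: 744 + 709 + 969 = 2,422
15–64: 1,730 + 1,909 + 1,835 + 1,725 + 1,591 + 1,163 + 1,652 + 1,323 + 1,586 + 1,453 = 15,967
65+: 2,475 + 1,164 = 3,639
Youth dependency ratio = 2,422 / 15,967 × 100 = 15.2
Old-age dependency ratio = 3,639 / 15,967 × 100 = 22.8
Total dependency ratio = (2,422 + 3,639) / 15,967 × 100 = 6,061 / 15,967 × 100 = 38.0

Youth dependency ratio: 15.2
Old-age dependency ratio: 22.8
Total dependency ratio: 38.0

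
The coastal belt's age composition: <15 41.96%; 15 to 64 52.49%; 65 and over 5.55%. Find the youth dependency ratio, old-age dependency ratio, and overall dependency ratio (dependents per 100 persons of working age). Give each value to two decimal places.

Youth dependency ratio: 79.94
Old-age dependency ratio: 10.57
Total dependency ratio: 90.51

Youth dependency ratio = 41.96 / 52.49 × 100 = 79.94
Old-age dependency ratio = 5.55 / 52.49 × 100 = 10.57
Total dependency ratio = (41.96 + 5.55) / 52.49 × 100 = 47.51 / 52.49 × 100 = 90.51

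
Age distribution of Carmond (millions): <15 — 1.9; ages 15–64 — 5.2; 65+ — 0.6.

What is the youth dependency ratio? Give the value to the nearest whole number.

Youth dependency ratio: 37

Youth dependency ratio = 1.9 / 5.2 × 100 = 37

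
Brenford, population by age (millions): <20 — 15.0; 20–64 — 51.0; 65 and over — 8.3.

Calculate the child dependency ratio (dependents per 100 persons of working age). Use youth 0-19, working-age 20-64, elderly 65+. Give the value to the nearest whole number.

Youth dependency ratio: 29

Youth dependency ratio = 15.0 / 51.0 × 100 = 29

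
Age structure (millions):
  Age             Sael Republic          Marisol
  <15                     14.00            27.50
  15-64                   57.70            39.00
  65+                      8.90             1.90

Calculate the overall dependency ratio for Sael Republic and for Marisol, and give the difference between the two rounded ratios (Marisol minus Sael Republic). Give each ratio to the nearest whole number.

Sael Republic: (14.00 + 8.90) / 57.70 × 100 = 22.90 / 57.70 × 100 = 40
Marisol: (27.50 + 1.90) / 39.00 × 100 = 29.40 / 39.00 × 100 = 75

Sael Republic: 40
Marisol: 75
Difference: +35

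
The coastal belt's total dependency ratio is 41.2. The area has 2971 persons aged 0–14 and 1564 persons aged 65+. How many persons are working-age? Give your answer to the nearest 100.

Total dependency ratio = (youth + elderly) / working-age × 100
41.2 = (2971 + 1564) / W × 100
⇒ 11000

Working-age: 11000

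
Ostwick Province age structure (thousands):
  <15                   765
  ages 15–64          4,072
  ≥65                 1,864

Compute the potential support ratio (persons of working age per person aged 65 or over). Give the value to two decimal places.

Potential support ratio: 2.18

Potential support ratio = 4,072 / 1,864 = 2.18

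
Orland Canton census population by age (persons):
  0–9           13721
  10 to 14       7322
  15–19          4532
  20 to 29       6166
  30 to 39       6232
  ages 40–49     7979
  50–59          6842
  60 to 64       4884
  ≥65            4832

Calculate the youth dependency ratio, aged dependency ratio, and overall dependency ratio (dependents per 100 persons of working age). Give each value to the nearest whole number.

0–14: 13721 + 7322 = 21043
15–64: 4532 + 6166 + 6232 + 7979 + 6842 + 4884 = 36635
65+: 4832
Youth dependency ratio = 21043 / 36635 × 100 = 57
Old-age dependency ratio = 4832 / 36635 × 100 = 13
Total dependency ratio = (21043 + 4832) / 36635 × 100 = 25875 / 36635 × 100 = 71

Youth dependency ratio: 57
Old-age dependency ratio: 13
Total dependency ratio: 71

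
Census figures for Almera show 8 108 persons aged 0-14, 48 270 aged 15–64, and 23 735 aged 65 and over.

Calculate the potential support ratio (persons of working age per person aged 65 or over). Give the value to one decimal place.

Potential support ratio: 2.0

Potential support ratio = 48 270 / 23 735 = 2.0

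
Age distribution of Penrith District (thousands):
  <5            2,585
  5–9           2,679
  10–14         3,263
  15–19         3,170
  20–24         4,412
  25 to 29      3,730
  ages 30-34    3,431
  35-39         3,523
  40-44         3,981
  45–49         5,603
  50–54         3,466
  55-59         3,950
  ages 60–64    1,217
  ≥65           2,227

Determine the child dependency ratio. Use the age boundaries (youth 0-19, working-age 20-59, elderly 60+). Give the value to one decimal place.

0–19: 2,585 + 2,679 + 3,263 + 3,170 = 11,697
20–59: 4,412 + 3,730 + 3,431 + 3,523 + 3,981 + 5,603 + 3,466 + 3,950 = 32,096
60+: 1,217 + 2,227 = 3,444
Youth dependency ratio = 11,697 / 32,096 × 100 = 36.4

Youth dependency ratio: 36.4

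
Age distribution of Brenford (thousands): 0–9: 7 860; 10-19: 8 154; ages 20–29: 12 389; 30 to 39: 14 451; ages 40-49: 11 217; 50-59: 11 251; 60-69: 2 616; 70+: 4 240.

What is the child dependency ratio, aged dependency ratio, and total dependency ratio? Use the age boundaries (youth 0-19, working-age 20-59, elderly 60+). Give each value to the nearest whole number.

Youth dependency ratio: 32
Old-age dependency ratio: 14
Total dependency ratio: 46

0–19: 7 860 + 8 154 = 16 014
20–59: 12 389 + 14 451 + 11 217 + 11 251 = 49 308
60+: 2 616 + 4 240 = 6 856
Youth dependency ratio = 16 014 / 49 308 × 100 = 32
Old-age dependency ratio = 6 856 / 49 308 × 100 = 14
Total dependency ratio = (16 014 + 6 856) / 49 308 × 100 = 22 870 / 49 308 × 100 = 46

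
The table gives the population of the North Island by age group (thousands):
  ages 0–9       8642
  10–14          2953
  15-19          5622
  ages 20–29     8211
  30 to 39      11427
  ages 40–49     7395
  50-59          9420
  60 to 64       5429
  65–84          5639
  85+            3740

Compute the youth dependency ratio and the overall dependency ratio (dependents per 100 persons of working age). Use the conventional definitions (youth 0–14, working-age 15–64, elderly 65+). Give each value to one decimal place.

0–14: 8642 + 2953 = 11595
15–64: 5622 + 8211 + 11427 + 7395 + 9420 + 5429 = 47504
65+: 5639 + 3740 = 9379
Youth dependency ratio = 11595 / 47504 × 100 = 24.4
Total dependency ratio = (11595 + 9379) / 47504 × 100 = 20974 / 47504 × 100 = 44.2

Youth dependency ratio: 24.4
Total dependency ratio: 44.2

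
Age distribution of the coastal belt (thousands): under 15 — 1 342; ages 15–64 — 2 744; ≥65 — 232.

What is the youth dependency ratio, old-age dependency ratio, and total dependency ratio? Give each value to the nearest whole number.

Youth dependency ratio = 1 342 / 2 744 × 100 = 49
Old-age dependency ratio = 232 / 2 744 × 100 = 8
Total dependency ratio = (1 342 + 232) / 2 744 × 100 = 1 574 / 2 744 × 100 = 57

Youth dependency ratio: 49
Old-age dependency ratio: 8
Total dependency ratio: 57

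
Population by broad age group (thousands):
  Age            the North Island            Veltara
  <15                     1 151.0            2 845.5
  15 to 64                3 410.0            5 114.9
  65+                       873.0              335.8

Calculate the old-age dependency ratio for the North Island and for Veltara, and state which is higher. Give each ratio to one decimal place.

the North Island: 25.6
Veltara: 6.6
Higher: the North Island

the North Island: 873.0 / 3 410.0 × 100 = 25.6
Veltara: 335.8 / 5 114.9 × 100 = 6.6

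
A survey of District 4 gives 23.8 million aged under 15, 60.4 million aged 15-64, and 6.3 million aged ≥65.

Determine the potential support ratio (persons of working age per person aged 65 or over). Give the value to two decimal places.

Potential support ratio = 60.4 / 6.3 = 9.59

Potential support ratio: 9.59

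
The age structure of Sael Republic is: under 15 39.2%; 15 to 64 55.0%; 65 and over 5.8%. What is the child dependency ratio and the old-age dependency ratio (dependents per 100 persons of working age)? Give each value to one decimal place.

Youth dependency ratio = 39.2 / 55.0 × 100 = 71.3
Old-age dependency ratio = 5.8 / 55.0 × 100 = 10.5

Youth dependency ratio: 71.3
Old-age dependency ratio: 10.5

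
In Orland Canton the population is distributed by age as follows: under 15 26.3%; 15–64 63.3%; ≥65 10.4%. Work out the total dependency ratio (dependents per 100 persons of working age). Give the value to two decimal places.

Total dependency ratio = (26.3 + 10.4) / 63.3 × 100 = 36.7 / 63.3 × 100 = 57.98

Total dependency ratio: 57.98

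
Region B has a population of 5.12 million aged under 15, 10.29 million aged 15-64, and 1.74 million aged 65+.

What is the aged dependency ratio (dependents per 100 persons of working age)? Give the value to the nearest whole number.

Old-age dependency ratio: 17

Old-age dependency ratio = 1.74 / 10.29 × 100 = 17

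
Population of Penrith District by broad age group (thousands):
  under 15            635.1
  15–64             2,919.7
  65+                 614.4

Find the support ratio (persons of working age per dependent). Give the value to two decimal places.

Support ratio: 2.34

Support ratio = 2,919.7 / (635.1 + 614.4) = 2,919.7 / 1,249.5 = 2.34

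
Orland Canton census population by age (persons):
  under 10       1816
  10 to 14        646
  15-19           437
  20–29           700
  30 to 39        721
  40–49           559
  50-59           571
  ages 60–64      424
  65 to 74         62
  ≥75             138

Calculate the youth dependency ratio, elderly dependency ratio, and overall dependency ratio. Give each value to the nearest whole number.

Youth dependency ratio: 72
Old-age dependency ratio: 6
Total dependency ratio: 78

0–14: 1816 + 646 = 2462
15–64: 437 + 700 + 721 + 559 + 571 + 424 = 3412
65+: 62 + 138 = 200
Youth dependency ratio = 2462 / 3412 × 100 = 72
Old-age dependency ratio = 200 / 3412 × 100 = 6
Total dependency ratio = (2462 + 200) / 3412 × 100 = 2662 / 3412 × 100 = 78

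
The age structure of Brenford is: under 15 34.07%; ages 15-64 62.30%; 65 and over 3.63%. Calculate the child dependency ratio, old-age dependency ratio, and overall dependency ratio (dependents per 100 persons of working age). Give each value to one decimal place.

Youth dependency ratio: 54.7
Old-age dependency ratio: 5.8
Total dependency ratio: 60.5

Youth dependency ratio = 34.07 / 62.30 × 100 = 54.7
Old-age dependency ratio = 3.63 / 62.30 × 100 = 5.8
Total dependency ratio = (34.07 + 3.63) / 62.30 × 100 = 37.70 / 62.30 × 100 = 60.5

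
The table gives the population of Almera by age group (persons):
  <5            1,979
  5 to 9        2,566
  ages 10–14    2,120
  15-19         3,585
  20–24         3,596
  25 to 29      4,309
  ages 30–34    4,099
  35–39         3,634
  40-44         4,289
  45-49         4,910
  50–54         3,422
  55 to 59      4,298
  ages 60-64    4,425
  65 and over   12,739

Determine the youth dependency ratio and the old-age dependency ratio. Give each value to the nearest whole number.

Youth dependency ratio: 16
Old-age dependency ratio: 31

0–14: 1,979 + 2,566 + 2,120 = 6,665
15–64: 3,585 + 3,596 + 4,309 + 4,099 + 3,634 + 4,289 + 4,910 + 3,422 + 4,298 + 4,425 = 40,567
65+: 12,739
Youth dependency ratio = 6,665 / 40,567 × 100 = 16
Old-age dependency ratio = 12,739 / 40,567 × 100 = 31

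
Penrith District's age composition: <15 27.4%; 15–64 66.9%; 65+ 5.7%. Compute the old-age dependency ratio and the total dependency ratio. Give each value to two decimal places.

Old-age dependency ratio: 8.52
Total dependency ratio: 49.48

Old-age dependency ratio = 5.7 / 66.9 × 100 = 8.52
Total dependency ratio = (27.4 + 5.7) / 66.9 × 100 = 33.1 / 66.9 × 100 = 49.48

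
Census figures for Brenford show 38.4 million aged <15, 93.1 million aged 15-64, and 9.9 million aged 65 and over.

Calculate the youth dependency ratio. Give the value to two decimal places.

Youth dependency ratio: 41.25

Youth dependency ratio = 38.4 / 93.1 × 100 = 41.25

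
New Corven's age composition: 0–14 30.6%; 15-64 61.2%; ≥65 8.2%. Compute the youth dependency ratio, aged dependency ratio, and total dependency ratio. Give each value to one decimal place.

Youth dependency ratio: 50.0
Old-age dependency ratio: 13.4
Total dependency ratio: 63.4

Youth dependency ratio = 30.6 / 61.2 × 100 = 50.0
Old-age dependency ratio = 8.2 / 61.2 × 100 = 13.4
Total dependency ratio = (30.6 + 8.2) / 61.2 × 100 = 38.8 / 61.2 × 100 = 63.4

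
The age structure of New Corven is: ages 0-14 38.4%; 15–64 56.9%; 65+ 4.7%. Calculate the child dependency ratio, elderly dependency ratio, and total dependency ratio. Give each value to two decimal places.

Youth dependency ratio: 67.49
Old-age dependency ratio: 8.26
Total dependency ratio: 75.75

Youth dependency ratio = 38.4 / 56.9 × 100 = 67.49
Old-age dependency ratio = 4.7 / 56.9 × 100 = 8.26
Total dependency ratio = (38.4 + 4.7) / 56.9 × 100 = 43.1 / 56.9 × 100 = 75.75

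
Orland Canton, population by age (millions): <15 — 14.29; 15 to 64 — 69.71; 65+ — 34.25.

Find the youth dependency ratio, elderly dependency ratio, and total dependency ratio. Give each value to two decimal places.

Youth dependency ratio = 14.29 / 69.71 × 100 = 20.50
Old-age dependency ratio = 34.25 / 69.71 × 100 = 49.13
Total dependency ratio = (14.29 + 34.25) / 69.71 × 100 = 48.54 / 69.71 × 100 = 69.63

Youth dependency ratio: 20.50
Old-age dependency ratio: 49.13
Total dependency ratio: 69.63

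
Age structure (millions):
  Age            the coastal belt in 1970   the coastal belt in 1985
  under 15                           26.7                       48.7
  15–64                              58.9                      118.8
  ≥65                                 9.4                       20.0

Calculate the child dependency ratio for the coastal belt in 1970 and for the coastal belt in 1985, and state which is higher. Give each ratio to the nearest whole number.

the coastal belt in 1970: 26.7 / 58.9 × 100 = 45
the coastal belt in 1985: 48.7 / 118.8 × 100 = 41

the coastal belt in 1970: 45
the coastal belt in 1985: 41
Higher: the coastal belt in 1970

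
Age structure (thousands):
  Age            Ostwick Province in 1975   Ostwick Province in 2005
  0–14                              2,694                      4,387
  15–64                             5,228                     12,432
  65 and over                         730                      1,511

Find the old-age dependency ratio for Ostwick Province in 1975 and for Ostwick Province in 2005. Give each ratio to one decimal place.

Ostwick Province in 1975: 730 / 5,228 × 100 = 14.0
Ostwick Province in 2005: 1,511 / 12,432 × 100 = 12.2

Ostwick Province in 1975: 14.0
Ostwick Province in 2005: 12.2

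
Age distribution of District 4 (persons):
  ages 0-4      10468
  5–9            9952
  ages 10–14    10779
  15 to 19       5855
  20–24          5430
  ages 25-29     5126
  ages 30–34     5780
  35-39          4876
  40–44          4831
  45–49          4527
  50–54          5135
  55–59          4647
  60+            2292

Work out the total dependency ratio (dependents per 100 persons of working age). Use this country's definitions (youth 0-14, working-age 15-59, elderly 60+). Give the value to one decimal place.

0–14: 10468 + 9952 + 10779 = 31199
15–59: 5855 + 5430 + 5126 + 5780 + 4876 + 4831 + 4527 + 5135 + 4647 = 46207
60+: 2292
Total dependency ratio = (31199 + 2292) / 46207 × 100 = 33491 / 46207 × 100 = 72.5

Total dependency ratio: 72.5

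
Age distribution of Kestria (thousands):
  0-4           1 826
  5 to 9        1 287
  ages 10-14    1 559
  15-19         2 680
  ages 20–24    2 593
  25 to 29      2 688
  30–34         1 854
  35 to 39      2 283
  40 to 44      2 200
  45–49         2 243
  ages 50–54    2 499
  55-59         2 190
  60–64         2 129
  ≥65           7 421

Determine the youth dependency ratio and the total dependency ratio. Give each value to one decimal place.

0–14: 1 826 + 1 287 + 1 559 = 4 672
15–64: 2 680 + 2 593 + 2 688 + 1 854 + 2 283 + 2 200 + 2 243 + 2 499 + 2 190 + 2 129 = 23 359
65+: 7 421
Youth dependency ratio = 4 672 / 23 359 × 100 = 20.0
Total dependency ratio = (4 672 + 7 421) / 23 359 × 100 = 12 093 / 23 359 × 100 = 51.8

Youth dependency ratio: 20.0
Total dependency ratio: 51.8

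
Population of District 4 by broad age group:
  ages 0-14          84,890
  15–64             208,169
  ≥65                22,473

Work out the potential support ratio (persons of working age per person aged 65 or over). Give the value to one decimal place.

Potential support ratio: 9.3

Potential support ratio = 208,169 / 22,473 = 9.3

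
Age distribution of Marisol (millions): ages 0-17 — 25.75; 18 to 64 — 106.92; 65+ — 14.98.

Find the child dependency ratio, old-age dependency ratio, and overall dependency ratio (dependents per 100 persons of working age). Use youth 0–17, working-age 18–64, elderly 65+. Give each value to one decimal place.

Youth dependency ratio = 25.75 / 106.92 × 100 = 24.1
Old-age dependency ratio = 14.98 / 106.92 × 100 = 14.0
Total dependency ratio = (25.75 + 14.98) / 106.92 × 100 = 40.73 / 106.92 × 100 = 38.1

Youth dependency ratio: 24.1
Old-age dependency ratio: 14.0
Total dependency ratio: 38.1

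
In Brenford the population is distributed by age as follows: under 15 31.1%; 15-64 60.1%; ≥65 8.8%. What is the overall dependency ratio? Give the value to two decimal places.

Total dependency ratio = (31.1 + 8.8) / 60.1 × 100 = 39.9 / 60.1 × 100 = 66.39

Total dependency ratio: 66.39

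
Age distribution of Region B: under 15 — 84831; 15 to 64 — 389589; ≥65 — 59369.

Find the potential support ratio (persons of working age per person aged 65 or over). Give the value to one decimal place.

Potential support ratio = 389589 / 59369 = 6.6

Potential support ratio: 6.6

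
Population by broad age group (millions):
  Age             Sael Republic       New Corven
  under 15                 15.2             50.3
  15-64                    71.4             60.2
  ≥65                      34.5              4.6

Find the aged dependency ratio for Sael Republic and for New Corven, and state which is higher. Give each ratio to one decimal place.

Sael Republic: 34.5 / 71.4 × 100 = 48.3
New Corven: 4.6 / 60.2 × 100 = 7.6

Sael Republic: 48.3
New Corven: 7.6
Higher: Sael Republic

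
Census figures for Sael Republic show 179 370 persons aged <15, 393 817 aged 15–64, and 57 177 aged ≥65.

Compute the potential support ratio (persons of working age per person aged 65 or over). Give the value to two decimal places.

Potential support ratio = 393 817 / 57 177 = 6.89

Potential support ratio: 6.89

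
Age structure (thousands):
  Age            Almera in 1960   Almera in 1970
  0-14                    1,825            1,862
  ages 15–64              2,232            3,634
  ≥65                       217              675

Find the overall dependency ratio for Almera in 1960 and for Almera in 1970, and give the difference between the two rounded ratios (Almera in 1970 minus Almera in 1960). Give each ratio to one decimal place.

Almera in 1960: (1,825 + 217) / 2,232 × 100 = 2,042 / 2,232 × 100 = 91.5
Almera in 1970: (1,862 + 675) / 3,634 × 100 = 2,537 / 3,634 × 100 = 69.8

Almera in 1960: 91.5
Almera in 1970: 69.8
Difference: -21.7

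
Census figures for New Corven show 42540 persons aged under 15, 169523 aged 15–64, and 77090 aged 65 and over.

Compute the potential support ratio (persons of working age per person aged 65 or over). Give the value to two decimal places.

Potential support ratio: 2.20

Potential support ratio = 169523 / 77090 = 2.20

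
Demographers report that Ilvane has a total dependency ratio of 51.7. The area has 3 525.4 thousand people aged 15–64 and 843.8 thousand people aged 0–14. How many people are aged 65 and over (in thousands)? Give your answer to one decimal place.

Aged 65 and over: 978.8

Total dependency ratio = (youth + elderly) / working-age × 100
51.7 = (843.8 + E) / 3 525.4 × 100
⇒ 978.8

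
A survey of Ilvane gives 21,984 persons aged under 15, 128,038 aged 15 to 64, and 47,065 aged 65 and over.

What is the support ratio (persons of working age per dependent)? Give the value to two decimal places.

Support ratio = 128,038 / (21,984 + 47,065) = 128,038 / 69,049 = 1.85

Support ratio: 1.85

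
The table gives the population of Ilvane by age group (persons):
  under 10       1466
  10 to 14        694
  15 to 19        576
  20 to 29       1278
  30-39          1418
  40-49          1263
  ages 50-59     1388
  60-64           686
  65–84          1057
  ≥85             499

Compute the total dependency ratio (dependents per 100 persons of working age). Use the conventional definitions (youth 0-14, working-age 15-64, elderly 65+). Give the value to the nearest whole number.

0–14: 1466 + 694 = 2160
15–64: 576 + 1278 + 1418 + 1263 + 1388 + 686 = 6609
65+: 1057 + 499 = 1556
Total dependency ratio = (2160 + 1556) / 6609 × 100 = 3716 / 6609 × 100 = 56

Total dependency ratio: 56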